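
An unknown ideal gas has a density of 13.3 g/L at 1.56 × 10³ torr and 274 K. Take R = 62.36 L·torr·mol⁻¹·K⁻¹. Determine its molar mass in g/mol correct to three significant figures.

M ≈ 146 g/mol

ρ = PM/(RT) ⇒ M = ρRT/P = (13.3 × 62.36 × 274.0) / 1.56e+03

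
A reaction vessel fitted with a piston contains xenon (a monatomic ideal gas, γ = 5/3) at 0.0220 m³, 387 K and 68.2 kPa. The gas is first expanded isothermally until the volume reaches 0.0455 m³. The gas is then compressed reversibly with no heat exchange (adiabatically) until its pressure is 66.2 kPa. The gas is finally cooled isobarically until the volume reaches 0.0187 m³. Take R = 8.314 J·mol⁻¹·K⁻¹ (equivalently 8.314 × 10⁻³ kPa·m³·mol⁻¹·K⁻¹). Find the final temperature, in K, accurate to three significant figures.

Isothermal, so P V is constant: T₂ = T₁; P₂ = P₁·(V₁/V₂) = 32.98 kPa.
Reversible adiabatic, γ = 5/3: T₃ = T₂·(P₃/P₂)^((γ−1)/γ) = 511.4 K; V₃ = V₂·(P₂/P₃)^(1/γ) = 0.02995 m³.
P constant ⇒ V ∝ T: P₄ = P₃; T₄ = T₃·(V₄/V₃) = 319.3 K.

T₄ ≈ 319 K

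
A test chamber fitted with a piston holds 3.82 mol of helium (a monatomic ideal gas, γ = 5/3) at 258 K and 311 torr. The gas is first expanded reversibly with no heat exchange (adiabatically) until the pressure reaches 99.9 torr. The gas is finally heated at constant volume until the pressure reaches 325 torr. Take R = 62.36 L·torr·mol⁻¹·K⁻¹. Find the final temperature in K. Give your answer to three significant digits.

T₃ ≈ 533 K

From PV = nRT: V₁ = nRT₁/P₁ = 197.6 L.
Reversible adiabatic, γ = 5/3: T₂ = T₁·(P₂/P₁)^((γ−1)/γ) = 163.8 K; V₂ = V₁·(P₁/P₂)^(1/γ) = 390.6 L.
Isochoric, so P/T is constant: V₃ = V₂; T₃ = T₂·(P₃/P₂) = 532.9 K.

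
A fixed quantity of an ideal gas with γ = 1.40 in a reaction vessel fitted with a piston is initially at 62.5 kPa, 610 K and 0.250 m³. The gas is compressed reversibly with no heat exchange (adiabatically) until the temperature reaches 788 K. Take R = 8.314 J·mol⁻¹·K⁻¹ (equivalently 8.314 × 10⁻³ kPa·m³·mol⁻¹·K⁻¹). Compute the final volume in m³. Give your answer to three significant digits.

V₂ ≈ 0.132 m³

Reversible adiabatic, γ = 1.40: P₂ = P₁·(T₂/T₁)^(γ/(γ−1)) = 153.1 kPa; V₂ = V₁·(T₁/T₂)^(1/(γ−1)) = 0.1318 m³.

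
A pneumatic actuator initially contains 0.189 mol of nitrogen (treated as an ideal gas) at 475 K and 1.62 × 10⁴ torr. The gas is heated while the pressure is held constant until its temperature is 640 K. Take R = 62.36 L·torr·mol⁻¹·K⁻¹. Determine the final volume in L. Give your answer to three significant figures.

From PV = nRT: V₁ = nRT₁/P₁ = 0.3456 L.
P constant ⇒ V ∝ T: P₂ = P₁; V₂ = V₁·(T₂/T₁) = 0.4656 L.

V₂ ≈ 0.466 L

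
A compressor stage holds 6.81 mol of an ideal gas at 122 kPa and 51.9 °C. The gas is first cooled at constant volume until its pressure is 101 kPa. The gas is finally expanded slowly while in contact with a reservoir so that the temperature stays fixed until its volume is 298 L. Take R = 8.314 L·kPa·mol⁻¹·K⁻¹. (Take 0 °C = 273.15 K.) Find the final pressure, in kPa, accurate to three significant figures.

Convert: T₁ = 325.0 K.
From PV = nRT: V₁ = nRT₁/P₁ = 150.9 L.
V constant ⇒ P ∝ T: V₂ = V₁; T₂ = T₁·(P₂/P₁) = 269.1 K.
Isothermal, so P V is constant: T₃ = T₂; P₃ = P₂·(V₂/V₃) = 51.13 kPa.

P₃ ≈ 51.1 kPa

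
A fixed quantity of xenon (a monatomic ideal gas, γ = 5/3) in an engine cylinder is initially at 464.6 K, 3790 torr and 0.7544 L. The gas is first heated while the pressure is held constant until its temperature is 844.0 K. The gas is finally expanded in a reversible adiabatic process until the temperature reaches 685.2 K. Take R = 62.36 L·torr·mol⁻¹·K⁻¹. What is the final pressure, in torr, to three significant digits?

P₃ ≈ 2.25e+03 torr

P constant ⇒ V ∝ T: P₂ = P₁; V₂ = V₁·(T₂/T₁) = 1.370 L.
Reversible adiabatic, γ = 5/3: P₃ = P₂·(T₃/T₂)^(γ/(γ−1)) = 2251 torr; V₃ = V₂·(T₂/T₃)^(1/(γ−1)) = 1.873 L.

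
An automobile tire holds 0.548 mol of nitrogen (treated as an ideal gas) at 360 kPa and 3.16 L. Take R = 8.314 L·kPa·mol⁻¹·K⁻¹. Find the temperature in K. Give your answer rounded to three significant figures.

PV = nRT ⇒ T = PV/(nR) = (360 × 3.16) / (0.548 × 8.314)

T ≈ 250 K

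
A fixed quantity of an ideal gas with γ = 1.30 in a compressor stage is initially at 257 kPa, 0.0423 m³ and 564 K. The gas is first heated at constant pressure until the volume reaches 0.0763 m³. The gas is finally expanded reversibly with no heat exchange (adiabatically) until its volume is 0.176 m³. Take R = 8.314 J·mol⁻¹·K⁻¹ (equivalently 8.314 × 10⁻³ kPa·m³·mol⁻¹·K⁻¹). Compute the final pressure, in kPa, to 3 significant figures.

P₃ ≈ 86.7 kPa

Isobaric, so V/T is constant: P₂ = P₁; T₂ = T₁·(V₂/V₁) = 1017 K.
Reversible adiabatic, γ = 1.30: T₃ = T₂·(V₂/V₃)^(γ−1) = 791.7 K; P₃ = P₂·(V₂/V₃)^γ = 86.71 kPa.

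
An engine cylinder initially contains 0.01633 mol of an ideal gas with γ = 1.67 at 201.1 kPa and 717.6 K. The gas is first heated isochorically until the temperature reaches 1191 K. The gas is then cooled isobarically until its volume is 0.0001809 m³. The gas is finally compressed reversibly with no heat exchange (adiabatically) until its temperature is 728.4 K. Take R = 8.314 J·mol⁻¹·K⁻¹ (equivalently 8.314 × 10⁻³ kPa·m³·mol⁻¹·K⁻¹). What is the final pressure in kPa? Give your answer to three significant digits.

From PV = nRT: V₁ = nRT₁/P₁ = 0.0004845 m³.
V constant ⇒ P ∝ T: V₂ = V₁; P₂ = P₁·(T₂/T₁) = 333.8 kPa.
P constant ⇒ V ∝ T: P₃ = P₂; T₃ = T₂·(V₃/V₂) = 444.7 K.
Reversible adiabatic, γ = 1.67: P₄ = P₃·(T₄/T₃)^(γ/(γ−1)) = 1142 kPa; V₄ = V₃·(T₃/T₄)^(1/(γ−1)) = 8.662e-05 m³.

P₄ ≈ 1.14e+03 kPa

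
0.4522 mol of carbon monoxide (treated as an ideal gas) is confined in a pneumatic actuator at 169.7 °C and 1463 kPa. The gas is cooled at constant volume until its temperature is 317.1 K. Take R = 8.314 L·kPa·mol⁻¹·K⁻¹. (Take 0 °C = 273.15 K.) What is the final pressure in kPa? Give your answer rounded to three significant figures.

Convert: T₁ = 442.8 K.
From PV = nRT: V₁ = nRT₁/P₁ = 1.138 L.
Isochoric, so P/T is constant: V₂ = V₁; P₂ = P₁·(T₂/T₁) = 1048 kPa.

P₂ ≈ 1.05e+03 kPa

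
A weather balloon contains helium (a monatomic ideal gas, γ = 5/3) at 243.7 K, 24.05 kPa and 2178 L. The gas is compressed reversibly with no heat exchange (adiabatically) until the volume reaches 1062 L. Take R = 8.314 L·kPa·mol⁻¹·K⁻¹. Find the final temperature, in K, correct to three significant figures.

T₂ ≈ 393 K

Adiabatic (γ = 5/3), T V^(γ−1) and P V^γ constant: T₂ = T₁·(V₁/V₂)^(γ−1) = 393.4 K; P₂ = P₁·(V₁/V₂)^γ = 79.62 kPa.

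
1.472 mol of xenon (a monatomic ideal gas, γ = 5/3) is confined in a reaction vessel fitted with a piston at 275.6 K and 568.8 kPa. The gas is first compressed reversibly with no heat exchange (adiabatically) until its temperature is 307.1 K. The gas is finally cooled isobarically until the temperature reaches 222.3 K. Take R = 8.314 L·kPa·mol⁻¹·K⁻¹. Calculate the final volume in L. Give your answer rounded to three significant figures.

From PV = nRT: V₁ = nRT₁/P₁ = 5.930 L.
Reversible adiabatic, γ = 5/3: P₂ = P₁·(T₂/T₁)^(γ/(γ−1)) = 745.5 kPa; V₂ = V₁·(T₁/T₂)^(1/(γ−1)) = 5.041 L.
Isobaric, so V/T is constant: P₃ = P₂; V₃ = V₂·(T₃/T₂) = 3.649 L.

V₃ ≈ 3.65 L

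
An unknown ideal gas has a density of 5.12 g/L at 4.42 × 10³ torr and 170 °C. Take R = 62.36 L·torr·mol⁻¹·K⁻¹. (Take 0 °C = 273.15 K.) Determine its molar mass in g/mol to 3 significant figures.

ρ = PM/(RT) ⇒ M = ρRT/P = (5.12 × 62.36 × 443.1) / 4.42e+03

M ≈ 32.0 g/mol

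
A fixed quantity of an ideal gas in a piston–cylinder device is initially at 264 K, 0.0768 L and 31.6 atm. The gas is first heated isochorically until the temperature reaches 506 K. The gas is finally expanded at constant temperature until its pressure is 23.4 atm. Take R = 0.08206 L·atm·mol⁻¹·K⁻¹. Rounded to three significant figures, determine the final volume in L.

V₃ ≈ 0.199 L

Isochoric, so P/T is constant: V₂ = V₁; P₂ = P₁·(T₂/T₁) = 60.57 atm.
Isothermal, so P V is constant: T₃ = T₂; V₃ = V₂·(P₂/P₃) = 0.1988 L.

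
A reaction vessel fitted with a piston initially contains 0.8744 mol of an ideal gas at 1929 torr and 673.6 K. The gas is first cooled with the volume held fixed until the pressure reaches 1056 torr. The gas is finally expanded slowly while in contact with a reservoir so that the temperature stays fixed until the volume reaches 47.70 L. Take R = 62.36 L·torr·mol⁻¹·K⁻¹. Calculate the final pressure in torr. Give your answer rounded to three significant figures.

P₃ ≈ 422 torr

From PV = nRT: V₁ = nRT₁/P₁ = 19.04 L.
V constant ⇒ P ∝ T: V₂ = V₁; T₂ = T₁·(P₂/P₁) = 368.8 K.
T constant ⇒ Boyle's law P V = const: T₃ = T₂; P₃ = P₂·(V₂/V₃) = 421.5 torr.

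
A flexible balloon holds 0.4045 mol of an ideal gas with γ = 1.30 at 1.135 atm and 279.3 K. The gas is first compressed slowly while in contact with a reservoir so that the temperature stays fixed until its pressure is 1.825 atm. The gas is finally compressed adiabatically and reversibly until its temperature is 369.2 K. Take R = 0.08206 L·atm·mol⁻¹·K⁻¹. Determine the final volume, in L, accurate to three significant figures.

V₃ ≈ 2.00 L

From PV = nRT: V₁ = nRT₁/P₁ = 8.168 L.
T constant ⇒ Boyle's law P V = const: T₂ = T₁; V₂ = V₁·(P₁/P₂) = 5.080 L.
Adiabatic (γ = 1.30), T V^(γ−1) and P V^γ constant: P₃ = P₂·(T₃/T₂)^(γ/(γ−1)) = 6.115 atm; V₃ = V₂·(T₂/T₃)^(1/(γ−1)) = 2.004 L.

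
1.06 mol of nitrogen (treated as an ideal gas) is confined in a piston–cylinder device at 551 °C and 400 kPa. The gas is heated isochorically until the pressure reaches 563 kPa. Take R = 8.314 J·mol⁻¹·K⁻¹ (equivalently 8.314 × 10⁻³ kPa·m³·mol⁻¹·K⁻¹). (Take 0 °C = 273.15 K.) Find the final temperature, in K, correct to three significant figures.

T₂ ≈ 1.16e+03 K

Convert: T₁ = 824.1 K.
From PV = nRT: V₁ = nRT₁/P₁ = 0.01816 m³.
Isochoric, so P/T is constant: V₂ = V₁; T₂ = T₁·(P₂/P₁) = 1160 K.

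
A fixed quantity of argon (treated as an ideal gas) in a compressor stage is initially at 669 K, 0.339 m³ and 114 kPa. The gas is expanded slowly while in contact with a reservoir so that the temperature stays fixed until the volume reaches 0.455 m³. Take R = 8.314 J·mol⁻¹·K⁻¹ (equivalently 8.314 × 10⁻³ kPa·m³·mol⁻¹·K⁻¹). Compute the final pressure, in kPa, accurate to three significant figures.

T constant ⇒ Boyle's law P V = const: T₂ = T₁; P₂ = P₁·(V₁/V₂) = 84.94 kPa.

P₂ ≈ 84.9 kPa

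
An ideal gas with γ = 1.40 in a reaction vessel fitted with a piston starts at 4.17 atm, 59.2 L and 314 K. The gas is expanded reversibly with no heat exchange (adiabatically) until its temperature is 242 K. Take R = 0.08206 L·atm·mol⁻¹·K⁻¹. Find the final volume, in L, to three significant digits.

Adiabatic (γ = 1.40), T V^(γ−1) and P V^γ constant: P₂ = P₁·(T₂/T₁)^(γ/(γ−1)) = 1.676 atm; V₂ = V₁·(T₁/T₂)^(1/(γ−1)) = 113.5 L.

V₂ ≈ 114 L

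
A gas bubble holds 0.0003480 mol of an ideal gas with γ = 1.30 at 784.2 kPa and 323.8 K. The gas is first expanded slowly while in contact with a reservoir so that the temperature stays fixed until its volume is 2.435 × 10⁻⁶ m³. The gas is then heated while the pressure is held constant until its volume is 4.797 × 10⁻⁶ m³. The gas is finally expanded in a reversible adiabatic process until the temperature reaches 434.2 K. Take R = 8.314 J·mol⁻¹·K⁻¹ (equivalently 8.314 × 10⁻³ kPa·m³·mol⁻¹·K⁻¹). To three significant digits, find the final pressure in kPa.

From PV = nRT: V₁ = nRT₁/P₁ = 1.195e-06 m³.
T constant ⇒ Boyle's law P V = const: T₂ = T₁; P₂ = P₁·(V₁/V₂) = 384.7 kPa.
Isobaric, so V/T is constant: P₃ = P₂; T₃ = T₂·(V₃/V₂) = 637.9 K.
Reversible adiabatic, γ = 1.30: P₄ = P₃·(T₄/T₃)^(γ/(γ−1)) = 72.65 kPa; V₄ = V₃·(T₃/T₄)^(1/(γ−1)) = 1.729e-05 m³.

P₄ ≈ 72.7 kPa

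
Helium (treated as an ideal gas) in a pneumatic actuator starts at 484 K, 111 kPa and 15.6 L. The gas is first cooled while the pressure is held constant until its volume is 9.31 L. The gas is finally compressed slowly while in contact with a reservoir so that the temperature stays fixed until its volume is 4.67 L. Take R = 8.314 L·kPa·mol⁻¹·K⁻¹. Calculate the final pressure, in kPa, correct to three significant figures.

P₃ ≈ 221 kPa

P constant ⇒ V ∝ T: P₂ = P₁; T₂ = T₁·(V₂/V₁) = 288.8 K.
T constant ⇒ Boyle's law P V = const: T₃ = T₂; P₃ = P₂·(V₂/V₃) = 221.3 kPa.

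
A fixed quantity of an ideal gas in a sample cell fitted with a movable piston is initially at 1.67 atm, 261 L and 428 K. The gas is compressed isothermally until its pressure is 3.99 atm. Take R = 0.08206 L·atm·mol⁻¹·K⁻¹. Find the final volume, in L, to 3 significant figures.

V₂ ≈ 109 L

Isothermal, so P V is constant: T₂ = T₁; V₂ = V₁·(P₁/P₂) = 109.2 L.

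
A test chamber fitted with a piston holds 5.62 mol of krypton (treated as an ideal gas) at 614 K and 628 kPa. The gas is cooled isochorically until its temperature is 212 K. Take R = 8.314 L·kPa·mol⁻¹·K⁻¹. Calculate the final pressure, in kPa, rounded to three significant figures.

P₂ ≈ 217 kPa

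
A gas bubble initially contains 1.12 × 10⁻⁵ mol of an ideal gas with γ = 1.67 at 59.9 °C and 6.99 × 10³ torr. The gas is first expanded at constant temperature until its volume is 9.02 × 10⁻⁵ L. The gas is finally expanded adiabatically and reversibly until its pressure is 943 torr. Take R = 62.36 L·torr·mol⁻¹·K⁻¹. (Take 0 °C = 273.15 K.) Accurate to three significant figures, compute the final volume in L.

V₃ ≈ 0.000165 L

Convert: T₁ = 333.0 K.
From PV = nRT: V₁ = nRT₁/P₁ = 3.328e-05 L.
Isothermal, so P V is constant: T₂ = T₁; P₂ = P₁·(V₁/V₂) = 2579 torr.
Adiabatic (γ = 1.67), T V^(γ−1) and P V^γ constant: T₃ = T₂·(P₃/P₂)^((γ−1)/γ) = 222.4 K; V₃ = V₂·(P₂/P₃)^(1/γ) = 0.0001648 L.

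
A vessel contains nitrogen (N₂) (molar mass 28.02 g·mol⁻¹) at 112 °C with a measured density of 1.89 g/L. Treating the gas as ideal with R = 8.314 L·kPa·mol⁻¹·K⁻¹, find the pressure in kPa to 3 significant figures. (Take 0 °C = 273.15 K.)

ρ = PM/(RT) ⇒ P = ρRT/M = (1.89 × 8.314 × 385.1) / 28.02

P ≈ 216 kPa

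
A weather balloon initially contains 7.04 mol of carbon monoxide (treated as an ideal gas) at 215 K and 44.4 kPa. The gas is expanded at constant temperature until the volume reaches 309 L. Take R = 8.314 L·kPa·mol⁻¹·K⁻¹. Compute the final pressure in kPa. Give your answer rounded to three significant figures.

From PV = nRT: V₁ = nRT₁/P₁ = 283.4 L.
T constant ⇒ Boyle's law P V = const: T₂ = T₁; P₂ = P₁·(V₁/V₂) = 40.73 kPa.

P₂ ≈ 40.7 kPa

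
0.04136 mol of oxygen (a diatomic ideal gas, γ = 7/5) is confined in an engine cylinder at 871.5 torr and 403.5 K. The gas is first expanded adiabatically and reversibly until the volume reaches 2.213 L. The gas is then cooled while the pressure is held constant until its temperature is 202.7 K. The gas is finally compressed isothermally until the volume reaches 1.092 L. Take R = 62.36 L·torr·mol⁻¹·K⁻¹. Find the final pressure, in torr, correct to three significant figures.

P₄ ≈ 479 torr

From PV = nRT: V₁ = nRT₁/P₁ = 1.194 L.
Adiabatic (γ = 7/5), T V^(γ−1) and P V^γ constant: T₂ = T₁·(V₁/V₂)^(γ−1) = 315.3 K; P₂ = P₁·(V₁/V₂)^γ = 367.4 torr.
Isobaric, so V/T is constant: P₃ = P₂; V₃ = V₂·(T₃/T₂) = 1.423 L.
Isothermal, so P V is constant: T₄ = T₃; P₄ = P₃·(V₃/V₄) = 478.8 torr.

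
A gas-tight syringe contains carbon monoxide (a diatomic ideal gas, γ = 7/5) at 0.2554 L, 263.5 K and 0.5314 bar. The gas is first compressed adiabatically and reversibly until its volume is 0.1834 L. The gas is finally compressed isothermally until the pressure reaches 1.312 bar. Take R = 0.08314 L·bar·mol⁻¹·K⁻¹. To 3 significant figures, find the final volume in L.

Reversible adiabatic, γ = 7/5: T₂ = T₁·(V₁/V₂)^(γ−1) = 300.8 K; P₂ = P₁·(V₁/V₂)^γ = 0.8448 bar.
Isothermal, so P V is constant: T₃ = T₂; V₃ = V₂·(P₂/P₃) = 0.1181 L.

V₃ ≈ 0.118 L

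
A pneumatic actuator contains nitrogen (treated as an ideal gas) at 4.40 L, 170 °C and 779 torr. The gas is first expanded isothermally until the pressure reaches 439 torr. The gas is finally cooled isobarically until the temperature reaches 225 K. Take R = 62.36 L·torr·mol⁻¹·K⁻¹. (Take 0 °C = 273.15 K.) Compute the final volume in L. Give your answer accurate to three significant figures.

Convert: T₁ = 443.1 K.
T constant ⇒ Boyle's law P V = const: T₂ = T₁; V₂ = V₁·(P₁/P₂) = 7.808 L.
Isobaric, so V/T is constant: P₃ = P₂; V₃ = V₂·(T₃/T₂) = 3.964 L.

V₃ ≈ 3.96 L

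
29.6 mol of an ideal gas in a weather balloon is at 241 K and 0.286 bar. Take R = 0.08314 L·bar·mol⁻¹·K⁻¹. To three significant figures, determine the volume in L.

PV = nRT ⇒ V = nRT/P = (29.6 × 0.08314 × 241) / 0.286

V ≈ 2.07e+03 L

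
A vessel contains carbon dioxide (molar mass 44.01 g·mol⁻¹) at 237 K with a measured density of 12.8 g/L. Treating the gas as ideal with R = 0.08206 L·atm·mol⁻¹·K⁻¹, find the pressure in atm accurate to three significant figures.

ρ = PM/(RT) ⇒ P = ρRT/M = (12.8 × 0.08206 × 237.0) / 44.01

P ≈ 5.66 atm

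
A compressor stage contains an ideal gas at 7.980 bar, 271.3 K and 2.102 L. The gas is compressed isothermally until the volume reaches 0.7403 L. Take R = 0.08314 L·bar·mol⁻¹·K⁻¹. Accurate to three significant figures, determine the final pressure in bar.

P₂ ≈ 22.7 bar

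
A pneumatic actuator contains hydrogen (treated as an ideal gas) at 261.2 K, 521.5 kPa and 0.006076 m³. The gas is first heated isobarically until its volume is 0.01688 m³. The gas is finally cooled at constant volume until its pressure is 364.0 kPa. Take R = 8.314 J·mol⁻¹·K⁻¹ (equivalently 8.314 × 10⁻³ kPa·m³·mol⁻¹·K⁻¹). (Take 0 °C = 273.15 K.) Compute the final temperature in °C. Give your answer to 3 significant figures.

Isobaric, so V/T is constant: P₂ = P₁; T₂ = T₁·(V₂/V₁) = 725.7 K.
V constant ⇒ P ∝ T: V₃ = V₂; T₃ = T₂·(P₃/P₂) = 506.5 K.

T₃ ≈ 233 °C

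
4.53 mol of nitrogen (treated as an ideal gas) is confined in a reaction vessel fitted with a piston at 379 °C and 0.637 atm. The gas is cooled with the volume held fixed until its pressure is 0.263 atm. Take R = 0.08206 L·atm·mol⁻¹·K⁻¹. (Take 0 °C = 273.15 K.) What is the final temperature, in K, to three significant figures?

Convert: T₁ = 652.1 K.
From PV = nRT: V₁ = nRT₁/P₁ = 380.6 L.
V constant ⇒ P ∝ T: V₂ = V₁; T₂ = T₁·(P₂/P₁) = 269.3 K.

T₂ ≈ 269 K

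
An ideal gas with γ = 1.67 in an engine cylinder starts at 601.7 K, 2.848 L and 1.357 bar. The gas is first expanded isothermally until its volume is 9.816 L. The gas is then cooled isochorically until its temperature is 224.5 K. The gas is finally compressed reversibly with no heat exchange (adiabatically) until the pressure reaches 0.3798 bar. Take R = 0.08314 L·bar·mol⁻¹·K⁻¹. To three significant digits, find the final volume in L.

Isothermal, so P V is constant: T₂ = T₁; P₂ = P₁·(V₁/V₂) = 0.3937 bar.
V constant ⇒ P ∝ T: V₃ = V₂; P₃ = P₂·(T₃/T₂) = 0.1469 bar.
Reversible adiabatic, γ = 1.67: T₄ = T₃·(P₄/P₃)^((γ−1)/γ) = 328.6 K; V₄ = V₃·(P₃/P₄)^(1/γ) = 5.558 L.

V₄ ≈ 5.56 L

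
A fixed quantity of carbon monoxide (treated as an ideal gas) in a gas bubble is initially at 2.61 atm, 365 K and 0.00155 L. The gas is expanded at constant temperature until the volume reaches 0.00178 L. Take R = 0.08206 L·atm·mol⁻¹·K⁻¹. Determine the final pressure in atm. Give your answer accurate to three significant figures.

Isothermal, so P V is constant: T₂ = T₁; P₂ = P₁·(V₁/V₂) = 2.273 atm.

P₂ ≈ 2.27 atm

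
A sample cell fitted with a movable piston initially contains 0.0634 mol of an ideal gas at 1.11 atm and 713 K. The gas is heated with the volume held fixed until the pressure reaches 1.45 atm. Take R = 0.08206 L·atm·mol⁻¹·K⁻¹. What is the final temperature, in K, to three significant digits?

T₂ ≈ 931 K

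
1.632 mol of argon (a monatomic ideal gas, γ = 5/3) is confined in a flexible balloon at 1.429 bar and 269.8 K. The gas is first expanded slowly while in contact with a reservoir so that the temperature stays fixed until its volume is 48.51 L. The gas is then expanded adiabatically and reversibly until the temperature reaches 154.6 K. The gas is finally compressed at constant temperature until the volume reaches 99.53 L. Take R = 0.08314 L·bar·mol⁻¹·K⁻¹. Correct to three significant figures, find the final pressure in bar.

From PV = nRT: V₁ = nRT₁/P₁ = 25.62 L.
T constant ⇒ Boyle's law P V = const: T₂ = T₁; P₂ = P₁·(V₁/V₂) = 0.7546 bar.
Adiabatic (γ = 5/3), T V^(γ−1) and P V^γ constant: P₃ = P₂·(T₃/T₂)^(γ/(γ−1)) = 0.1876 bar; V₃ = V₂·(T₂/T₃)^(1/(γ−1)) = 111.8 L.
Isothermal, so P V is constant: T₄ = T₃; P₄ = P₃·(V₃/V₄) = 0.2108 bar.

P₄ ≈ 0.211 bar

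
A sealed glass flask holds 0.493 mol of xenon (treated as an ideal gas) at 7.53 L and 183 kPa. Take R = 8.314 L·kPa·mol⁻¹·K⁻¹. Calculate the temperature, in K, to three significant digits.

PV = nRT ⇒ T = PV/(nR) = (183 × 7.53) / (0.493 × 8.314)

T ≈ 336 K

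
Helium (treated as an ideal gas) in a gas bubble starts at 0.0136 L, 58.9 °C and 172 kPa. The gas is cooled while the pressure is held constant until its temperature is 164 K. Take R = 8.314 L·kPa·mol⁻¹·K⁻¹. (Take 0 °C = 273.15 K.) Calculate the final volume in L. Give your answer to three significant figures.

Convert: T₁ = 332.0 K.
P constant ⇒ V ∝ T: P₂ = P₁; V₂ = V₁·(T₂/T₁) = 0.006717 L.

V₂ ≈ 0.00672 L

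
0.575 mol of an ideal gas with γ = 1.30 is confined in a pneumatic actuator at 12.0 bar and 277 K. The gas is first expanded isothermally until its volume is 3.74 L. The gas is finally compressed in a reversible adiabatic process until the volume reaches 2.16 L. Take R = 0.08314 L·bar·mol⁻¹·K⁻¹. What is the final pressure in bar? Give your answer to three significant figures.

P₃ ≈ 7.23 bar

From PV = nRT: V₁ = nRT₁/P₁ = 1.104 L.
Isothermal, so P V is constant: T₂ = T₁; P₂ = P₁·(V₁/V₂) = 3.541 bar.
Adiabatic (γ = 1.30), T V^(γ−1) and P V^γ constant: T₃ = T₂·(V₂/V₃)^(γ−1) = 326.6 K; P₃ = P₂·(V₂/V₃)^γ = 7.228 bar.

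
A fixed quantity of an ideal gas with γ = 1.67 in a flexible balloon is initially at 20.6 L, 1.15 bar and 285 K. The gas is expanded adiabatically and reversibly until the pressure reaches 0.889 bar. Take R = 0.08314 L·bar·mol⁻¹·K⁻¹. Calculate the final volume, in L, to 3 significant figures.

V₂ ≈ 24.0 L

Reversible adiabatic, γ = 1.67: T₂ = T₁·(P₂/P₁)^((γ−1)/γ) = 257.0 K; V₂ = V₁·(P₁/P₂)^(1/γ) = 24.03 L.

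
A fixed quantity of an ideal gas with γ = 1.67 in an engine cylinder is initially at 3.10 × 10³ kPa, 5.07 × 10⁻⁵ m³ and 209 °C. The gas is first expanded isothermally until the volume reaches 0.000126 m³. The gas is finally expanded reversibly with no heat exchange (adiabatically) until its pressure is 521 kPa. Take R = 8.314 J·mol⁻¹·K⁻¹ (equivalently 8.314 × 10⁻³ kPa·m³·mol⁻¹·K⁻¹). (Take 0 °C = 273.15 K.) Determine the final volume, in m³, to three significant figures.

V₃ ≈ 0.000213 m³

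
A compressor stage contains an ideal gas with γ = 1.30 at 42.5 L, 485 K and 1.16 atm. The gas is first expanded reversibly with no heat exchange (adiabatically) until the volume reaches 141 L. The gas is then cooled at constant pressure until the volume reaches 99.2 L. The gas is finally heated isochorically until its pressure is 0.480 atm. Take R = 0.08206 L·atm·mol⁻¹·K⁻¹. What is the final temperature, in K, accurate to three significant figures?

T₄ ≈ 468 K

Reversible adiabatic, γ = 1.30: T₂ = T₁·(V₁/V₂)^(γ−1) = 338.4 K; P₂ = P₁·(V₁/V₂)^γ = 0.2440 atm.
Isobaric, so V/T is constant: P₃ = P₂; T₃ = T₂·(V₃/V₂) = 238.1 K.
Isochoric, so P/T is constant: V₄ = V₃; T₄ = T₃·(P₄/P₃) = 468.4 K.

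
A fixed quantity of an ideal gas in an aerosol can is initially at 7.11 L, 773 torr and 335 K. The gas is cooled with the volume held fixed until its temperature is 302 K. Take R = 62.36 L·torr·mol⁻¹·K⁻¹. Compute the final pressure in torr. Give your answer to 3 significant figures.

Isochoric, so P/T is constant: V₂ = V₁; P₂ = P₁·(T₂/T₁) = 696.9 torr.

P₂ ≈ 697 torr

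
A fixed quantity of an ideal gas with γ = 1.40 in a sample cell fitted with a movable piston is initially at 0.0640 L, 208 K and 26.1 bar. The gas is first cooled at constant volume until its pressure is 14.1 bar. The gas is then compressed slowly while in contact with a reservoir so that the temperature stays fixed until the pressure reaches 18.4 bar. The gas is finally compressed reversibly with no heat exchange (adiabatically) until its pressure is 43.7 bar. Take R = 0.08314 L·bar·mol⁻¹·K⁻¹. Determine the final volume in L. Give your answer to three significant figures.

Isochoric, so P/T is constant: V₂ = V₁; T₂ = T₁·(P₂/P₁) = 112.4 K.
Isothermal, so P V is constant: T₃ = T₂; V₃ = V₂·(P₂/P₃) = 0.04904 L.
Adiabatic (γ = 1.40), T V^(γ−1) and P V^γ constant: T₄ = T₃·(P₄/P₃)^((γ−1)/γ) = 143.9 K; V₄ = V₃·(P₃/P₄)^(1/γ) = 0.02644 L.

V₄ ≈ 0.0264 L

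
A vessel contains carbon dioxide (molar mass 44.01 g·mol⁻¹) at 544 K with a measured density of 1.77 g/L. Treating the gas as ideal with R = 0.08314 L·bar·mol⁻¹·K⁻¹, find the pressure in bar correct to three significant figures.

P ≈ 1.82 bar

ρ = PM/(RT) ⇒ P = ρRT/M = (1.77 × 0.08314 × 544.0) / 44.01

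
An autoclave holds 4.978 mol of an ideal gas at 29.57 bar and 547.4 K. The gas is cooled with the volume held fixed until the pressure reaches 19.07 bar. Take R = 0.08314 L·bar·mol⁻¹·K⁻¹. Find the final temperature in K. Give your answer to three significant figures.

From PV = nRT: V₁ = nRT₁/P₁ = 7.662 L.
Isochoric, so P/T is constant: V₂ = V₁; T₂ = T₁·(P₂/P₁) = 353.0 K.

T₂ ≈ 353 K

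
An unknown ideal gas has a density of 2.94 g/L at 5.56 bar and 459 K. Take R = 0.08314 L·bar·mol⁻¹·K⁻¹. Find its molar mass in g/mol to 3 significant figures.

ρ = PM/(RT) ⇒ M = ρRT/P = (2.94 × 0.08314 × 459.0) / 5.56

M ≈ 20.2 g/mol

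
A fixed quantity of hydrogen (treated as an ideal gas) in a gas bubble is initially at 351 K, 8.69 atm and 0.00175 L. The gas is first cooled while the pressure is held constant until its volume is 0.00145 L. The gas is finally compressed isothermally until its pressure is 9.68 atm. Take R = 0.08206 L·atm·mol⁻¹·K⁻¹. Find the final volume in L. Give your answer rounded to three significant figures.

V₃ ≈ 0.00130 L

P constant ⇒ V ∝ T: P₂ = P₁; T₂ = T₁·(V₂/V₁) = 290.8 K.
T constant ⇒ Boyle's law P V = const: T₃ = T₂; V₃ = V₂·(P₂/P₃) = 0.001302 L.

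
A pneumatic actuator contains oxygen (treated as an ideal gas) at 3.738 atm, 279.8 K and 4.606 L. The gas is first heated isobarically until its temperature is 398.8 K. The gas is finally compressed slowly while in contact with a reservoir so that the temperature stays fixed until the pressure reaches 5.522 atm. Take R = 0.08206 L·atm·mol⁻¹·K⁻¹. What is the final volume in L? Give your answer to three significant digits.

V₃ ≈ 4.44 L

Isobaric, so V/T is constant: P₂ = P₁; V₂ = V₁·(T₂/T₁) = 6.565 L.
Isothermal, so P V is constant: T₃ = T₂; V₃ = V₂·(P₂/P₃) = 4.444 L.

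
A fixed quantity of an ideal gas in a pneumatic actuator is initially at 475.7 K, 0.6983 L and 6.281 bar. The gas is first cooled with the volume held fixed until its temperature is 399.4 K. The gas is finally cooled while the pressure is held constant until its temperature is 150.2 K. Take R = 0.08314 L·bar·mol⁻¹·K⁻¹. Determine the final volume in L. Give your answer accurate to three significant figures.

V₃ ≈ 0.263 L

Isochoric, so P/T is constant: V₂ = V₁; P₂ = P₁·(T₂/T₁) = 5.274 bar.
P constant ⇒ V ∝ T: P₃ = P₂; V₃ = V₂·(T₃/T₂) = 0.2626 L.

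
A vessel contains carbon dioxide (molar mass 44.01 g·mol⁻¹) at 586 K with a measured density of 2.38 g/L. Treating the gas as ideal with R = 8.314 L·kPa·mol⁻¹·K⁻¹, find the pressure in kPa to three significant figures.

P ≈ 263 kPa

ρ = PM/(RT) ⇒ P = ρRT/M = (2.38 × 8.314 × 586.0) / 44.01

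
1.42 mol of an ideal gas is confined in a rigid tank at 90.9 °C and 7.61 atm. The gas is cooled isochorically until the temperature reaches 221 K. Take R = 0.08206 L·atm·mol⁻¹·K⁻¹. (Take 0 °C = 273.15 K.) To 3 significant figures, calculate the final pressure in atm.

P₂ ≈ 4.62 atm

Convert: T₁ = 364.0 K.
From PV = nRT: V₁ = nRT₁/P₁ = 5.574 L.
V constant ⇒ P ∝ T: V₂ = V₁; P₂ = P₁·(T₂/T₁) = 4.620 atm.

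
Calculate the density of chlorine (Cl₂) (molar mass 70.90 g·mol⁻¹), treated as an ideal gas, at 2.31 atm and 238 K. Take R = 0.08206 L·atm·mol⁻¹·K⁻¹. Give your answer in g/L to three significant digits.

ρ = PM/(RT) = (2.31 × 70.90) / (0.08206 × 238.0)

ρ ≈ 8.39 g/L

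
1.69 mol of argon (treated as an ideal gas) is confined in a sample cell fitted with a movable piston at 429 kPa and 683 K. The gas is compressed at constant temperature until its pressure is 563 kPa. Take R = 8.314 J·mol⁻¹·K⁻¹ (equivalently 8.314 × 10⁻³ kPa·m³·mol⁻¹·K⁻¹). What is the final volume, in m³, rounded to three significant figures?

V₂ ≈ 0.0170 m³

From PV = nRT: V₁ = nRT₁/P₁ = 0.02237 m³.
Isothermal, so P V is constant: T₂ = T₁; V₂ = V₁·(P₁/P₂) = 0.01705 m³.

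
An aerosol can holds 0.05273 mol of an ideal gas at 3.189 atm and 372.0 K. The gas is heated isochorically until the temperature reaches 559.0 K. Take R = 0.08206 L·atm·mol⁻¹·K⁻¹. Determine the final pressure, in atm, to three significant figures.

From PV = nRT: V₁ = nRT₁/P₁ = 0.5048 L.
V constant ⇒ P ∝ T: V₂ = V₁; P₂ = P₁·(T₂/T₁) = 4.792 atm.

P₂ ≈ 4.79 atm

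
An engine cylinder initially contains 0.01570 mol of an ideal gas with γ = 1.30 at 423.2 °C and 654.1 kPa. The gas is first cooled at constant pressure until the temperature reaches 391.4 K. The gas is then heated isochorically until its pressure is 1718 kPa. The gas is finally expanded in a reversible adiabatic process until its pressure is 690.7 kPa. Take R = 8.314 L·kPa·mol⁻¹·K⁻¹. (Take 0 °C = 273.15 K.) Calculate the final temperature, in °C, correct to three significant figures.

Convert: T₁ = 696.3 K.
From PV = nRT: V₁ = nRT₁/P₁ = 0.1390 L.
P constant ⇒ V ∝ T: P₂ = P₁; V₂ = V₁·(T₂/T₁) = 0.07811 L.
Isochoric, so P/T is constant: V₃ = V₂; T₃ = T₂·(P₃/P₂) = 1028 K.
Reversible adiabatic, γ = 1.30: T₄ = T₃·(P₄/P₃)^((γ−1)/γ) = 833.1 K; V₄ = V₃·(P₃/P₄)^(1/γ) = 0.1574 L.

T₄ ≈ 560 °C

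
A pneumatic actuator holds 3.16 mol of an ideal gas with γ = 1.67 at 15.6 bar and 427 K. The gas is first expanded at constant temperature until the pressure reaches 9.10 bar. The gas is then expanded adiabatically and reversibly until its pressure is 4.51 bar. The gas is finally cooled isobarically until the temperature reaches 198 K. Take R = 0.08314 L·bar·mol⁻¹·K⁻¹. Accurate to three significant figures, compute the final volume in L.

V₄ ≈ 11.5 L

From PV = nRT: V₁ = nRT₁/P₁ = 7.191 L.
Isothermal, so P V is constant: T₂ = T₁; V₂ = V₁·(P₁/P₂) = 12.33 L.
Adiabatic (γ = 1.67), T V^(γ−1) and P V^γ constant: T₃ = T₂·(P₃/P₂)^((γ−1)/γ) = 322.2 K; V₃ = V₂·(P₂/P₃)^(1/γ) = 18.77 L.
P constant ⇒ V ∝ T: P₄ = P₃; V₄ = V₃·(T₄/T₃) = 11.53 L.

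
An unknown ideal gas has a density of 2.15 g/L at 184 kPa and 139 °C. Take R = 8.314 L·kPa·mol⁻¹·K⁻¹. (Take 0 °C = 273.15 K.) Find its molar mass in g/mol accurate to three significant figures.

M ≈ 40.0 g/mol

ρ = PM/(RT) ⇒ M = ρRT/P = (2.15 × 8.314 × 412.1) / 184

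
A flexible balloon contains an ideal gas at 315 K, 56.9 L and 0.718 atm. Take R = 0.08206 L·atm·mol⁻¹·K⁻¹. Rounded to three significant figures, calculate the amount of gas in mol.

PV = nRT ⇒ n = PV/(RT) = (0.718 × 56.9) / (0.08206 × 315)

n ≈ 1.58 mol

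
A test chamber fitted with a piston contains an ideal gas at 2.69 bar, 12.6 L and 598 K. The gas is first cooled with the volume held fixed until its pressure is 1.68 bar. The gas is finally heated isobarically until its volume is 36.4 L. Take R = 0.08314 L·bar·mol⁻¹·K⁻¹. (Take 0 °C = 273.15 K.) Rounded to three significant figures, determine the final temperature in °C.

T₃ ≈ 806 °C

Isochoric, so P/T is constant: V₂ = V₁; T₂ = T₁·(P₂/P₁) = 373.5 K.
Isobaric, so V/T is constant: P₃ = P₂; T₃ = T₂·(V₃/V₂) = 1079 K.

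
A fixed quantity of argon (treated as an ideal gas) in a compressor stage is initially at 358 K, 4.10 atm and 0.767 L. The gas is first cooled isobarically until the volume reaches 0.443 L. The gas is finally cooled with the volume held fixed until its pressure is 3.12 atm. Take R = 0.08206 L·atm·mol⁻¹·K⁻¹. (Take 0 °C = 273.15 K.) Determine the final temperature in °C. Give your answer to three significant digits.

Isobaric, so V/T is constant: P₂ = P₁; T₂ = T₁·(V₂/V₁) = 206.8 K.
V constant ⇒ P ∝ T: V₃ = V₂; T₃ = T₂·(P₃/P₂) = 157.3 K.

T₃ ≈ -116 °C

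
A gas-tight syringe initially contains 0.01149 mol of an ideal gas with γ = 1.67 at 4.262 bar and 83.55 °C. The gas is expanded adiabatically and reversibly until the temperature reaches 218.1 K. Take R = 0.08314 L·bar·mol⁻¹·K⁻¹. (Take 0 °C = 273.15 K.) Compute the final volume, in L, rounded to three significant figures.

Convert: T₁ = 356.7 K.
From PV = nRT: V₁ = nRT₁/P₁ = 0.07995 L.
Reversible adiabatic, γ = 1.67: P₂ = P₁·(T₂/T₁)^(γ/(γ−1)) = 1.251 bar; V₂ = V₁·(T₁/T₂)^(1/(γ−1)) = 0.1666 L.

V₂ ≈ 0.167 L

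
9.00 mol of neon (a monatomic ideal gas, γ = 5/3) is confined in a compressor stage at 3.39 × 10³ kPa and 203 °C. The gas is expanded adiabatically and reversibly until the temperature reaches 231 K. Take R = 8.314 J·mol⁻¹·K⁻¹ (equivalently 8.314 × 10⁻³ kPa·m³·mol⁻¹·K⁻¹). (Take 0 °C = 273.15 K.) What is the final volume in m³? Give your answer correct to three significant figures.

Convert: T₁ = 476.1 K.
From PV = nRT: V₁ = nRT₁/P₁ = 0.01051 m³.
Adiabatic (γ = 5/3), T V^(γ−1) and P V^γ constant: P₂ = P₁·(T₂/T₁)^(γ/(γ−1)) = 555.7 kPa; V₂ = V₁·(T₁/T₂)^(1/(γ−1)) = 0.03110 m³.

V₂ ≈ 0.0311 m³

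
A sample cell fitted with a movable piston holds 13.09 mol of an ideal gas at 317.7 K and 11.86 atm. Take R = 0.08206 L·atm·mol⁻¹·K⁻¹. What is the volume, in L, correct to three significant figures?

V ≈ 28.8 L

PV = nRT ⇒ V = nRT/P = (13.09 × 0.08206 × 317.7) / 11.86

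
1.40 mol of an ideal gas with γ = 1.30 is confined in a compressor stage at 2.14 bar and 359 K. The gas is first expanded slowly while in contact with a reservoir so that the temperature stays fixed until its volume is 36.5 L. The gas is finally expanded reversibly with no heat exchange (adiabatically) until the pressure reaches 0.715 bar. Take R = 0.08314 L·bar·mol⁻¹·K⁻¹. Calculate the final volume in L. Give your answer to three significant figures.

From PV = nRT: V₁ = nRT₁/P₁ = 19.53 L.
Isothermal, so P V is constant: T₂ = T₁; P₂ = P₁·(V₁/V₂) = 1.145 bar.
Reversible adiabatic, γ = 1.30: T₃ = T₂·(P₃/P₂)^((γ−1)/γ) = 322.0 K; V₃ = V₂·(P₂/P₃)^(1/γ) = 52.43 L.

V₃ ≈ 52.4 L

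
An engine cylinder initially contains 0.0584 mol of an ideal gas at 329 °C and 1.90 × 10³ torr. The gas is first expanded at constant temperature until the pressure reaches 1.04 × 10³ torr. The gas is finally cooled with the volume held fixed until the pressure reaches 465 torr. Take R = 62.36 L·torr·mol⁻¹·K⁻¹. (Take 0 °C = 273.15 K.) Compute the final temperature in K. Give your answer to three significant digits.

Convert: T₁ = 602.1 K.
From PV = nRT: V₁ = nRT₁/P₁ = 1.154 L.
Isothermal, so P V is constant: T₂ = T₁; V₂ = V₁·(P₁/P₂) = 2.109 L.
Isochoric, so P/T is constant: V₃ = V₂; T₃ = T₂·(P₃/P₂) = 269.2 K.

T₃ ≈ 269 K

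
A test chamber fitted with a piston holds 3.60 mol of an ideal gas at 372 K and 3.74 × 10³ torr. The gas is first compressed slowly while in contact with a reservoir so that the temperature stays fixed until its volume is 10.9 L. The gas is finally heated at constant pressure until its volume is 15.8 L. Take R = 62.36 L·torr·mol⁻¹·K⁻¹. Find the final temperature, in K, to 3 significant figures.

T₃ ≈ 539 K

From PV = nRT: V₁ = nRT₁/P₁ = 22.33 L.
Isothermal, so P V is constant: T₂ = T₁; P₂ = P₁·(V₁/V₂) = 7662 torr.
Isobaric, so V/T is constant: P₃ = P₂; T₃ = T₂·(V₃/V₂) = 539.2 K.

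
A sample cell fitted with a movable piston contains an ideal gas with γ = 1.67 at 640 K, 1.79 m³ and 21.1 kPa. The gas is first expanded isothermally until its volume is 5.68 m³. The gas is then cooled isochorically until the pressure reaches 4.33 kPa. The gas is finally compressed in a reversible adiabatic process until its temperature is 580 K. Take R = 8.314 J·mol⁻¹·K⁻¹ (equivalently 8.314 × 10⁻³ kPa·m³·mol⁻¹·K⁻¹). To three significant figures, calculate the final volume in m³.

V₄ ≈ 3.47 m³

Isothermal, so P V is constant: T₂ = T₁; P₂ = P₁·(V₁/V₂) = 6.649 kPa.
Isochoric, so P/T is constant: V₃ = V₂; T₃ = T₂·(P₃/P₂) = 416.8 K.
Reversible adiabatic, γ = 1.67: P₄ = P₃·(T₄/T₃)^(γ/(γ−1)) = 9.869 kPa; V₄ = V₃·(T₃/T₄)^(1/(γ−1)) = 3.468 m³.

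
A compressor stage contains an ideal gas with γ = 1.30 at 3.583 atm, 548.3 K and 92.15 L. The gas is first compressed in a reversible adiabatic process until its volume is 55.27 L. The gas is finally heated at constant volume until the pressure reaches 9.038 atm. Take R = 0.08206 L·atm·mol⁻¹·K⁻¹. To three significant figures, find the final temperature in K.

T₃ ≈ 830 K

Reversible adiabatic, γ = 1.30: T₂ = T₁·(V₁/V₂)^(γ−1) = 639.2 K; P₂ = P₁·(V₁/V₂)^γ = 6.964 atm.
Isochoric, so P/T is constant: V₃ = V₂; T₃ = T₂·(P₃/P₂) = 829.5 K.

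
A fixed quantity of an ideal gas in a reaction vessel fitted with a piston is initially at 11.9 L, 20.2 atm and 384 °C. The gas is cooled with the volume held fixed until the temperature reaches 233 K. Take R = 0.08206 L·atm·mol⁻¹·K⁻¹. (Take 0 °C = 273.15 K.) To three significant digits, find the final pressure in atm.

P₂ ≈ 7.16 atm

Convert: T₁ = 657.1 K.
Isochoric, so P/T is constant: V₂ = V₁; P₂ = P₁·(T₂/T₁) = 7.162 atm.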